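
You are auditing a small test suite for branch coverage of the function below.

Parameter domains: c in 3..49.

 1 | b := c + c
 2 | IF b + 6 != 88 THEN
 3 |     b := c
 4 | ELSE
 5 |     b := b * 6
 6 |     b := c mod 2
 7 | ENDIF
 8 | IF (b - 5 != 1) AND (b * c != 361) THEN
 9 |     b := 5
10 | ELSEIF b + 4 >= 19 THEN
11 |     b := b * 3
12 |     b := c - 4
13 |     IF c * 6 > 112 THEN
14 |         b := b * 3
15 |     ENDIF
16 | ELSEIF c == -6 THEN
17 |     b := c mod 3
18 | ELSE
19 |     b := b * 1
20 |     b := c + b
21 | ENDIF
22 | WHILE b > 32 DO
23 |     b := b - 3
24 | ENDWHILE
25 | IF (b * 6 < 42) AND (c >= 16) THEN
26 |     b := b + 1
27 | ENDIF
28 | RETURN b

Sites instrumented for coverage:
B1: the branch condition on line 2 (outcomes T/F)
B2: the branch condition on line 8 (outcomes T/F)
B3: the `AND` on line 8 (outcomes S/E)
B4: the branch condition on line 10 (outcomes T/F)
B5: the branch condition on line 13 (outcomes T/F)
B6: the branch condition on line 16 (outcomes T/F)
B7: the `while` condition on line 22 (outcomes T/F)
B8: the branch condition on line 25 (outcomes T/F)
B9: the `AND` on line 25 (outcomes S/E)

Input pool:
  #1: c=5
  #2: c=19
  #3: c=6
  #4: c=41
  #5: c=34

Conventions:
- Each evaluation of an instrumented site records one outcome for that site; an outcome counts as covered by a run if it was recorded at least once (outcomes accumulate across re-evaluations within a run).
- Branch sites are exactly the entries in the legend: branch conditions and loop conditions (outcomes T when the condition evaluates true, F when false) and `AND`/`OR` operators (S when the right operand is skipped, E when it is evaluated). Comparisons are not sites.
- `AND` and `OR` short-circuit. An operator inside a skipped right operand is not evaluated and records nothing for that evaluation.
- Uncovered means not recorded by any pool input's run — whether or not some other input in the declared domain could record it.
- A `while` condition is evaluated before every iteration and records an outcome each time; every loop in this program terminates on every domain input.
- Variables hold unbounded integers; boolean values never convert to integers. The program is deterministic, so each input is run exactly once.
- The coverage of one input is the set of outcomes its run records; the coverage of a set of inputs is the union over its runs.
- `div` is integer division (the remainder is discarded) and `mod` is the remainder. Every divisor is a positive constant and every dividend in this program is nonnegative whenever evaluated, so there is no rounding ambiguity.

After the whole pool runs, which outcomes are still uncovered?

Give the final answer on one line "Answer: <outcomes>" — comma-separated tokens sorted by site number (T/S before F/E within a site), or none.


run #1 (c=5) runs B1->T, B3->E, B2->T, B7->F, B9->E, B8->F; records B1=T, B2=T, B3=E, B7=F, B8=F, B9=E
run #2 (c=19) runs B1->T, B3->E, B2->F, B4->T, B5->T, B7->T, B7->T, B7->T, B7->T, B7->T, B7->F, B9->S, B8->F; records B1=T, B2=F, B3=E, B4=T, B5=T, B7=T, B7=F, B8=F, B9=S
run #3 (c=6) runs B1->T, B3->S, B2->F, B4->F, B6->F, B7->F, B9->S, B8->F; records B1=T, B2=F, B3=S, B4=F, B6=F, B7=F, B8=F, B9=S
run #4 (c=41) runs B1->F, B3->E, B2->T, B7->F, B9->E, B8->T; records B1=F, B2=T, B3=E, B7=F, B8=T, B9=E
run #5 (c=34) runs B1->T, B3->E, B2->T, B7->F, B9->E, B8->T; records B1=T, B2=T, B3=E, B7=F, B8=T, B9=E
union over the pool: B1=T, B1=F, B2=T, B2=F, B3=S, B3=E, B4=T, B4=F, B5=T, B6=F, B7=T, B7=F, B8=T, B8=F, B9=S, B9=E
uncovered (2 of 18): B5=F, B6=T
Answer: B5=F, B6=T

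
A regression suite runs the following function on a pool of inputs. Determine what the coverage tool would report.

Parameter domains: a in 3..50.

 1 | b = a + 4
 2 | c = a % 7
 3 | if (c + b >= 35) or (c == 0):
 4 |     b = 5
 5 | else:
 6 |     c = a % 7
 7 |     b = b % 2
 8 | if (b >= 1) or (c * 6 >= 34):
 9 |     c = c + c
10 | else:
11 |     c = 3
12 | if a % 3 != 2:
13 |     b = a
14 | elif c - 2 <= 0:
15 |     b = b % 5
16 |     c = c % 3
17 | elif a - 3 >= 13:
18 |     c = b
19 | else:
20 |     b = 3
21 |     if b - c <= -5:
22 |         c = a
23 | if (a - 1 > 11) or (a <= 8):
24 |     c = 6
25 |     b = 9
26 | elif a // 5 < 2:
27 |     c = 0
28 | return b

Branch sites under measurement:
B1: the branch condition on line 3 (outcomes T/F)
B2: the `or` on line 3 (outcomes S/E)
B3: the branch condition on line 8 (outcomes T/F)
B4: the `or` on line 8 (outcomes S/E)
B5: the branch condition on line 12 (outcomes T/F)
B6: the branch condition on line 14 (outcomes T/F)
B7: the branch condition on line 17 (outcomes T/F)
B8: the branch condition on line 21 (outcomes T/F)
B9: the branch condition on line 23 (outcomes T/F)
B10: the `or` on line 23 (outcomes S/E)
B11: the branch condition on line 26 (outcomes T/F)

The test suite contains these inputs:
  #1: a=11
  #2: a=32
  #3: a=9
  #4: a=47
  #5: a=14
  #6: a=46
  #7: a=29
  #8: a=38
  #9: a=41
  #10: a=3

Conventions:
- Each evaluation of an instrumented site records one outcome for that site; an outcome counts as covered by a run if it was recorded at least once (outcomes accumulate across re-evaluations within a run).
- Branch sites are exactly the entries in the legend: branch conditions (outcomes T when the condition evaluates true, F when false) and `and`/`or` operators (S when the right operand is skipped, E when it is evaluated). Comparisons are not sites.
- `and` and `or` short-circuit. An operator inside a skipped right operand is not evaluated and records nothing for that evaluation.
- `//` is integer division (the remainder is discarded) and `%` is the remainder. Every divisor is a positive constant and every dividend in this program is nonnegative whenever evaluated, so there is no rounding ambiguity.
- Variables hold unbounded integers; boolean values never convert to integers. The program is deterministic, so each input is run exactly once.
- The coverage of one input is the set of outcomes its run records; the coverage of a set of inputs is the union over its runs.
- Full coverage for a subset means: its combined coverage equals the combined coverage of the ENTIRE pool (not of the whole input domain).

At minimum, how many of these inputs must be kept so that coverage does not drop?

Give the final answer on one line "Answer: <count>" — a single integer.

#1 (a=11) -> B2->E, B1->F, B4->S, B3->T, B5->F, B6->F, B7->F, B8->T, B10->E, B9->F, B11->F; covered: B1=F, B2=E, B3=T, B4=S, B5=F, B6=F, B7=F, B8=T, B9=F, B10=E, B11=F
#2 (a=32) -> B2->S, B1->T, B4->S, B3->T, B5->F, B6->F, B7->T, B10->S, B9->T; covered: B1=T, B2=S, B3=T, B4=S, B5=F, B6=F, B7=T, B9=T, B10=S
#3 (a=9) -> B2->E, B1->F, B4->S, B3->T, B5->T, B10->E, B9->F, B11->T; covered: B1=F, B2=E, B3=T, B4=S, B5=T, B9=F, B10=E, B11=T
#4 (a=47) -> B2->S, B1->T, B4->S, B3->T, B5->F, B6->F, B7->T, B10->S, B9->T; covered: B1=T, B2=S, B3=T, B4=S, B5=F, B6=F, B7=T, B9=T, B10=S
#5 (a=14) -> B2->E, B1->T, B4->S, B3->T, B5->F, B6->T, B10->S, B9->T; covered: B1=T, B2=E, B3=T, B4=S, B5=F, B6=T, B9=T, B10=S
#6 (a=46) -> B2->S, B1->T, B4->S, B3->T, B5->T, B10->S, B9->T; covered: B1=T, B2=S, B3=T, B4=S, B5=T, B9=T, B10=S
#7 (a=29) -> B2->E, B1->F, B4->S, B3->T, B5->F, B6->T, B10->S, B9->T; covered: B1=F, B2=E, B3=T, B4=S, B5=F, B6=T, B9=T, B10=S
#8 (a=38) -> B2->S, B1->T, B4->S, B3->T, B5->F, B6->F, B7->T, B10->S, B9->T; covered: B1=T, B2=S, B3=T, B4=S, B5=F, B6=F, B7=T, B9=T, B10=S
#9 (a=41) -> B2->S, B1->T, B4->S, B3->T, B5->F, B6->F, B7->T, B10->S, B9->T; covered: B1=T, B2=S, B3=T, B4=S, B5=F, B6=F, B7=T, B9=T, B10=S
#10 (a=3) -> B2->E, B1->F, B4->S, B3->T, B5->T, B10->E, B9->T; covered: B1=F, B2=E, B3=T, B4=S, B5=T, B9=T, B10=E
together the pool reaches 19 outcomes: B1=T, B1=F, B2=S, B2=E, B3=T, B4=S, B5=T, B5=F, B6=T, B6=F, B7=T, B7=F, B8=T, B9=T, B9=F, B10=S, B10=E, B11=T, B11=F
every size-1 subset falls short of the 19 outcomes (best: 11/19)
every size-2 subset falls short of the 19 outcomes (best: 16/19)
every size-3 subset falls short of the 19 outcomes (best: 18/19)
size 4: inputs {1, 2, 3, 5} cover all 19 outcomes, and no lexicographically smaller subset of this size does

Answer: 4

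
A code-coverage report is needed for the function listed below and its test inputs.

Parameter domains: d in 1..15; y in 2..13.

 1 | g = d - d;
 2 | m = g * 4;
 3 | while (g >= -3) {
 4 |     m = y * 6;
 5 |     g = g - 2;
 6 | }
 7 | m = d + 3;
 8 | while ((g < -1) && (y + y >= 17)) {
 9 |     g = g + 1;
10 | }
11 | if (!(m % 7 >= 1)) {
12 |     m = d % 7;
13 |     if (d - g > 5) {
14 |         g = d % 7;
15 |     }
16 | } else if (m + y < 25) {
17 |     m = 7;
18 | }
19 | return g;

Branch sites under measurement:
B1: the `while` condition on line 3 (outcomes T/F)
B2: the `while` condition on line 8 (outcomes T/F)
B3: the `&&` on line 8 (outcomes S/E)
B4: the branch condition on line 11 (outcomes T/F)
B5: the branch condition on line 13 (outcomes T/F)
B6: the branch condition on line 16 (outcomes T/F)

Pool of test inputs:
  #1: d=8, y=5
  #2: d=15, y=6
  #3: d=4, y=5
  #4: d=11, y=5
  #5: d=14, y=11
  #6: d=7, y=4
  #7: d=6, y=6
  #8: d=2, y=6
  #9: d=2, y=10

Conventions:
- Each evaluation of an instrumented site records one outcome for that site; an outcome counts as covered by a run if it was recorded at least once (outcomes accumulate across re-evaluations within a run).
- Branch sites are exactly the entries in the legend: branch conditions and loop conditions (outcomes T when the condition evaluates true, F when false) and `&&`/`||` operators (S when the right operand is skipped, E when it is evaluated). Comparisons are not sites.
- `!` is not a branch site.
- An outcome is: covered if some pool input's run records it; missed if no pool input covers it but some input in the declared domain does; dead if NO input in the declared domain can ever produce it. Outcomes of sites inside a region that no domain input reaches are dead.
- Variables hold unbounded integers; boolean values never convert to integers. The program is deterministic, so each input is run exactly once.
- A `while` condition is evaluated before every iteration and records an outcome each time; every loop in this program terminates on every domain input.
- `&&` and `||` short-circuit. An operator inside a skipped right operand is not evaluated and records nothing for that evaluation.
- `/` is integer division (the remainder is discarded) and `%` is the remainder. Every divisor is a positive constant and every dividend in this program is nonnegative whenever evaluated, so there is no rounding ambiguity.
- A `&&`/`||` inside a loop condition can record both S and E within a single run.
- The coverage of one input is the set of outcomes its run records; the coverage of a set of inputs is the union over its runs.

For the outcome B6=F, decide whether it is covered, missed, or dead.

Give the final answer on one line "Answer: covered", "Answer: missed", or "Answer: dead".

B6=F is recorded by pool input(s) 5 -> covered

Answer: covered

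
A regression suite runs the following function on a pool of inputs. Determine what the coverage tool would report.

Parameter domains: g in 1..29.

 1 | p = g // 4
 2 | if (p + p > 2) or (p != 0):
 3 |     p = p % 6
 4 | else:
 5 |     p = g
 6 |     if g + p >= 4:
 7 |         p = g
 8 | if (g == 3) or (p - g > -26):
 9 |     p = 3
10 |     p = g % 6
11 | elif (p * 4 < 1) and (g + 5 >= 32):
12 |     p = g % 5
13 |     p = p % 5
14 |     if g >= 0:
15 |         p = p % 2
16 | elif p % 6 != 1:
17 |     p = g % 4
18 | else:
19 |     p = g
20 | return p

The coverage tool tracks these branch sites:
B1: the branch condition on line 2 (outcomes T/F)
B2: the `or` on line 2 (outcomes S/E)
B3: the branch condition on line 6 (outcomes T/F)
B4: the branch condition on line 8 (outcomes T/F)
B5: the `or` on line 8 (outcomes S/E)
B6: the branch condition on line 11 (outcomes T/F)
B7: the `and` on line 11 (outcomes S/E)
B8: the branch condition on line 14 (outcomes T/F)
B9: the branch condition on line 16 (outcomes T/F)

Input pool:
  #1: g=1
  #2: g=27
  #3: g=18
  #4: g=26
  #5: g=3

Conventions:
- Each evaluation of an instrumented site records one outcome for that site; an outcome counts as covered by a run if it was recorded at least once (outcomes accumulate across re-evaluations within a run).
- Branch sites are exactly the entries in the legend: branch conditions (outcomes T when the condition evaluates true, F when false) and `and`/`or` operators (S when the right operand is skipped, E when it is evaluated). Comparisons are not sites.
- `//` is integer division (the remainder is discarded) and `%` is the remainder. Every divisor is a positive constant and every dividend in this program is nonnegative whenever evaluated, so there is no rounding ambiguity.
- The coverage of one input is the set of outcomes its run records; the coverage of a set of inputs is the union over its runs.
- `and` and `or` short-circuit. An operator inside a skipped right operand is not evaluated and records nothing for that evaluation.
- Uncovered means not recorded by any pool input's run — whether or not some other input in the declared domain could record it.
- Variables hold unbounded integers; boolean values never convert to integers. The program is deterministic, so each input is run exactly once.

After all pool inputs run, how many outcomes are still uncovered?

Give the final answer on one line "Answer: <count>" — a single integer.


input #1 (g=1): events B2->E, B1->F, B3->F, B5->E, B4->T; covers B1=F, B2=E, B3=F, B4=T, B5=E
input #2 (g=27): events B2->S, B1->T, B5->E, B4->F, B7->E, B6->T, B8->T; covers B1=T, B2=S, B4=F, B5=E, B6=T, B7=E, B8=T
input #3 (g=18): events B2->S, B1->T, B5->E, B4->T; covers B1=T, B2=S, B4=T, B5=E
input #4 (g=26): events B2->S, B1->T, B5->E, B4->F, B7->E, B6->F, B9->T; covers B1=T, B2=S, B4=F, B5=E, B6=F, B7=E, B9=T
input #5 (g=3): events B2->E, B1->F, B3->T, B5->S, B4->T; covers B1=F, B2=E, B3=T, B4=T, B5=S
union over the pool: B1=T, B1=F, B2=S, B2=E, B3=T, B3=F, B4=T, B4=F, B5=S, B5=E, B6=T, B6=F, B7=E, B8=T, B9=T
uncovered (3 of 18): B7=S, B8=F, B9=F
Answer: 3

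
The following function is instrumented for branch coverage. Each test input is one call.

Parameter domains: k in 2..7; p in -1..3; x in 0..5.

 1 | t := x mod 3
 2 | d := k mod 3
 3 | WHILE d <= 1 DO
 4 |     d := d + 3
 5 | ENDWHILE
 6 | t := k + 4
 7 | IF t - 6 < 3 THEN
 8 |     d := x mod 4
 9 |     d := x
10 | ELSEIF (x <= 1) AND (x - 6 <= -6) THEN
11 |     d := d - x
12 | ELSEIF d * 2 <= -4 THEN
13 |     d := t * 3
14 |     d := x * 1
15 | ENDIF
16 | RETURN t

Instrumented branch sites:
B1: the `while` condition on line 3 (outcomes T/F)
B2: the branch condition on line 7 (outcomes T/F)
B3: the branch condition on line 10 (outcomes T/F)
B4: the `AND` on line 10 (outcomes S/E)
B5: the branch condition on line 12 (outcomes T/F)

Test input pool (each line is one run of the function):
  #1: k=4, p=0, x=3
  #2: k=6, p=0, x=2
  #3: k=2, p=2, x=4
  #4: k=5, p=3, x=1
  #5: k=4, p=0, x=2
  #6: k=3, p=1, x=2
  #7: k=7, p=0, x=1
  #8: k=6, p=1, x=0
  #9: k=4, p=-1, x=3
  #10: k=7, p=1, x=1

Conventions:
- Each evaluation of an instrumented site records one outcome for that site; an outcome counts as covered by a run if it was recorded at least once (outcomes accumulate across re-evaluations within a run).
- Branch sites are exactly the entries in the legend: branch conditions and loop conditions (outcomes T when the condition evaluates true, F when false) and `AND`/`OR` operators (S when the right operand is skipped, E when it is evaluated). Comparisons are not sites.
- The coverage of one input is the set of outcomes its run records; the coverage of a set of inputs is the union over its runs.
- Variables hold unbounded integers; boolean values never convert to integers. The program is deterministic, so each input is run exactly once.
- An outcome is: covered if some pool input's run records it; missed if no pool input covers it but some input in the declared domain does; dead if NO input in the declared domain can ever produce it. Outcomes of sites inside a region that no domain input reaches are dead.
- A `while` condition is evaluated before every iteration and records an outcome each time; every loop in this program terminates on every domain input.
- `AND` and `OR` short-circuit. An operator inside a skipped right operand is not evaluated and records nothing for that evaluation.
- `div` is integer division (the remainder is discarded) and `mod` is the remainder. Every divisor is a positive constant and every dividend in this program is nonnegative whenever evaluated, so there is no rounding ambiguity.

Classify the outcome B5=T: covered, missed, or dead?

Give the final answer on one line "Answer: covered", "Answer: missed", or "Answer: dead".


no pool input records B5=T
checking all 180 inputs in the declared domain: B5=T is never recorded -> dead
Answer: dead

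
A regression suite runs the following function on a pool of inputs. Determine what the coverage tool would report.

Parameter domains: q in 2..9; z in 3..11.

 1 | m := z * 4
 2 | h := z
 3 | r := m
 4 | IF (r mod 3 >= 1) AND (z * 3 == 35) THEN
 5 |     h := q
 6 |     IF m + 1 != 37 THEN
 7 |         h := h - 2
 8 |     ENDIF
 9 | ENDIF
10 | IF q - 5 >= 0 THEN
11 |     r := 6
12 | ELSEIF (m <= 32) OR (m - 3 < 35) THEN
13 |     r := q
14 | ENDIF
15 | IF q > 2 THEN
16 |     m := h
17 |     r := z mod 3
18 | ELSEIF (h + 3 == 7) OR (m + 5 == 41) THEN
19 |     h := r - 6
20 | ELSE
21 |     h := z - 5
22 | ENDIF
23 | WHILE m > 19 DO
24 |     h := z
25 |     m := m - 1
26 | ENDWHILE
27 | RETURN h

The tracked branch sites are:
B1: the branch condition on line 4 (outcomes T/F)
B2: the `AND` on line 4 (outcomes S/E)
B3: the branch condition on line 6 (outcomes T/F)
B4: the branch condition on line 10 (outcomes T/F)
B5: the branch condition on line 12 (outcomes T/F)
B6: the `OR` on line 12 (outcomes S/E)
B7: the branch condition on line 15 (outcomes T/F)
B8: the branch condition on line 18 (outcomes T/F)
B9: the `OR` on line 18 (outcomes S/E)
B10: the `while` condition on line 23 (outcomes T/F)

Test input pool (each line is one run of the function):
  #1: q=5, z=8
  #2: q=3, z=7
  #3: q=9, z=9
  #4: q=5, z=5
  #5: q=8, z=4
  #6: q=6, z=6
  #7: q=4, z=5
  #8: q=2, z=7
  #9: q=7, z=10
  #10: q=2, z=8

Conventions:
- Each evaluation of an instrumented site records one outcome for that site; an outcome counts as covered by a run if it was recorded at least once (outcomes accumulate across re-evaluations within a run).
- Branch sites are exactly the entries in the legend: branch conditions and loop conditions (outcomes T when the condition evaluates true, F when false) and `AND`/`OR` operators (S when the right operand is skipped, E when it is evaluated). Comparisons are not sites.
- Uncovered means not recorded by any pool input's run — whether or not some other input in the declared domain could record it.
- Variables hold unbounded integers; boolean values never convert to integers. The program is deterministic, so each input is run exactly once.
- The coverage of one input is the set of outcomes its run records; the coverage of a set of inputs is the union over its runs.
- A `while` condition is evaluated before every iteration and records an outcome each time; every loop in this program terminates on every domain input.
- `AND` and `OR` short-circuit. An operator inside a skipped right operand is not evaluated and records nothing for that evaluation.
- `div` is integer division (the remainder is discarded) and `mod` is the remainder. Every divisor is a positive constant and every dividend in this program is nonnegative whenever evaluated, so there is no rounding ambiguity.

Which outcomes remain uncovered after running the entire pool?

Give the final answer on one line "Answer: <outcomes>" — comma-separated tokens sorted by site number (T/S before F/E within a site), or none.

test 1 (q=5, z=8) hits B1=F, B2=E, B4=T, B7=T, B10=F
test 2 (q=3, z=7) hits B1=F, B2=E, B4=F, B5=T, B6=S, B7=T, B10=F
test 3 (q=9, z=9) hits B1=F, B2=S, B4=T, B7=T, B10=F
test 4 (q=5, z=5) hits B1=F, B2=E, B4=T, B7=T, B10=F
test 5 (q=8, z=4) hits B1=F, B2=E, B4=T, B7=T, B10=F
test 6 (q=6, z=6) hits B1=F, B2=S, B4=T, B7=T, B10=F
test 7 (q=4, z=5) hits B1=F, B2=E, B4=F, B5=T, B6=S, B7=T, B10=F
test 8 (q=2, z=7) hits B1=F, B2=E, B4=F, B5=T, B6=S, B7=F, B8=F, B9=E, B10=T, B10=F
test 9 (q=7, z=10) hits B1=F, B2=E, B4=T, B7=T, B10=F
test 10 (q=2, z=8) hits B1=F, B2=E, B4=F, B5=T, B6=S, B7=F, B8=F, B9=E, B10=T, B10=F
union over the pool: B1=F, B2=S, B2=E, B4=T, B4=F, B5=T, B6=S, B7=T, B7=F, B8=F, B9=E, B10=T, B10=F
uncovered (7 of 20): B1=T, B3=T, B3=F, B5=F, B6=E, B8=T, B9=S

Answer: B1=T, B3=T, B3=F, B5=F, B6=E, B8=T, B9=S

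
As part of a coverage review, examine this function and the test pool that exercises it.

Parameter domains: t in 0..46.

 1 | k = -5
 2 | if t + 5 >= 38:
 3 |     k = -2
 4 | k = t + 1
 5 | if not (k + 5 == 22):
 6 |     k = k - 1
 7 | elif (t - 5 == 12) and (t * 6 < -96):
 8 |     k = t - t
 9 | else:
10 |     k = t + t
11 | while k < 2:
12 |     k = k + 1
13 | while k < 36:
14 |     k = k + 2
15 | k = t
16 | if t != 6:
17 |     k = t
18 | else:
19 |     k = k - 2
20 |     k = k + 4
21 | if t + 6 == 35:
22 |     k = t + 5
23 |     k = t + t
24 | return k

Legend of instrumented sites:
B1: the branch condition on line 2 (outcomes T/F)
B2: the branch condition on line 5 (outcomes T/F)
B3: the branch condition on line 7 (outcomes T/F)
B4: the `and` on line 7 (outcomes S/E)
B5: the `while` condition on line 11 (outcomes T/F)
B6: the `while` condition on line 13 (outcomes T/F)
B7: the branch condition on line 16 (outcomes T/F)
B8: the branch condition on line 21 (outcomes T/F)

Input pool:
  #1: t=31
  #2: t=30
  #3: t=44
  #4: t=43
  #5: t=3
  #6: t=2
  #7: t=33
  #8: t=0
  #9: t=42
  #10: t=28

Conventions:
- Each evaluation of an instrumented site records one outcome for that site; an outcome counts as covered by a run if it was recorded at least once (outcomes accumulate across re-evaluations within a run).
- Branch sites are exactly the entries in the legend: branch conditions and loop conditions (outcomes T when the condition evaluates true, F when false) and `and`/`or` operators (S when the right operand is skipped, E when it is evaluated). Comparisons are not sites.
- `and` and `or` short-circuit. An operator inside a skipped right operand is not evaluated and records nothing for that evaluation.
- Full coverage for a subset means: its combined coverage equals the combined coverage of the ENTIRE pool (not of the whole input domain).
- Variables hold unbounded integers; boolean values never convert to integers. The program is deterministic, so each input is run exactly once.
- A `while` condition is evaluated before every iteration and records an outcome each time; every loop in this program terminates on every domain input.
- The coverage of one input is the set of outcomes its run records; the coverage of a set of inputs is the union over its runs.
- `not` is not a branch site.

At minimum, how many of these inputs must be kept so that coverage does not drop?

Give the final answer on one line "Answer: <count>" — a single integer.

test 1 (t=31) hits B1=F, B2=T, B5=F, B6=T, B6=F, B7=T, B8=F
test 2 (t=30) hits B1=F, B2=T, B5=F, B6=T, B6=F, B7=T, B8=F
test 3 (t=44) hits B1=T, B2=T, B5=F, B6=F, B7=T, B8=F
test 4 (t=43) hits B1=T, B2=T, B5=F, B6=F, B7=T, B8=F
test 5 (t=3) hits B1=F, B2=T, B5=F, B6=T, B6=F, B7=T, B8=F
test 6 (t=2) hits B1=F, B2=T, B5=F, B6=T, B6=F, B7=T, B8=F
test 7 (t=33) hits B1=T, B2=T, B5=F, B6=T, B6=F, B7=T, B8=F
test 8 (t=0) hits B1=F, B2=T, B5=T, B5=F, B6=T, B6=F, B7=T, B8=F
test 9 (t=42) hits B1=T, B2=T, B5=F, B6=F, B7=T, B8=F
test 10 (t=28) hits B1=F, B2=T, B5=F, B6=T, B6=F, B7=T, B8=F
union over all inputs: B1=T, B1=F, B2=T, B5=T, B5=F, B6=T, B6=F, B7=T, B8=F (9 outcomes)
size 1 is not enough: best union over all size-1 subsets is 8/9
inputs {3, 8} (size 2) cover everything; no size-2 subset with a lexicographically smaller index list covers all 9

Answer: 2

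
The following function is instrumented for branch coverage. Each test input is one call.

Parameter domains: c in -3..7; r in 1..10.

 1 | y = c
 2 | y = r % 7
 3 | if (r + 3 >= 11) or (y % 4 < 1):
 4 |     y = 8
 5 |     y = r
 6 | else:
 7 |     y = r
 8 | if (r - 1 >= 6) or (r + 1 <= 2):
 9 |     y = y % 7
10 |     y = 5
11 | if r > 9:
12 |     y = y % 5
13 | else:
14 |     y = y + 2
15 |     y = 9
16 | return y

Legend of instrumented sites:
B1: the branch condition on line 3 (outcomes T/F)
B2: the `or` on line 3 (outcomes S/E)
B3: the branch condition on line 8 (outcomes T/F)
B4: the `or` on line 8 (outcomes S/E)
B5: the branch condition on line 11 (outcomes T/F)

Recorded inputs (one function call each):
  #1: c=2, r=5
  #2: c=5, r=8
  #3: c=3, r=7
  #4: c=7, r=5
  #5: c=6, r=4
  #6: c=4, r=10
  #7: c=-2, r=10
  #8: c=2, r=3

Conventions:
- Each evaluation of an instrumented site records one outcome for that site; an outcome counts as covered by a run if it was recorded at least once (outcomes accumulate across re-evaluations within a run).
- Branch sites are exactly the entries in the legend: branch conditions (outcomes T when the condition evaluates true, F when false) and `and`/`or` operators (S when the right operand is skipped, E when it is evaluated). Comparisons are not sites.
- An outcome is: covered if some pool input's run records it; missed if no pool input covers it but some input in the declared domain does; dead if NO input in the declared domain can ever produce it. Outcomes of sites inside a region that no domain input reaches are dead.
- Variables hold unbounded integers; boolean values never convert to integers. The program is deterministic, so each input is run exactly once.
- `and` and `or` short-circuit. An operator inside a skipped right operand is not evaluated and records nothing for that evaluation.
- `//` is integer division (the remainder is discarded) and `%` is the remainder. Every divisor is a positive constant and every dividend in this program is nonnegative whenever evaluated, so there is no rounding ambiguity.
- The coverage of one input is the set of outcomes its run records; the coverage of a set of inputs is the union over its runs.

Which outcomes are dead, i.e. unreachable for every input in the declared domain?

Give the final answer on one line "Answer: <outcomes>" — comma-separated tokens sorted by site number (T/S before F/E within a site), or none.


running all 110 domain inputs and tallying outcomes:
  reachable outcomes have witnesses, e.g. B1=T (e.g. c=-3, r=4), B1=F (e.g. c=-3, r=1), B2=S (e.g. c=-3, r=8), B2=E (e.g. c=-3, r=1)
Answer: none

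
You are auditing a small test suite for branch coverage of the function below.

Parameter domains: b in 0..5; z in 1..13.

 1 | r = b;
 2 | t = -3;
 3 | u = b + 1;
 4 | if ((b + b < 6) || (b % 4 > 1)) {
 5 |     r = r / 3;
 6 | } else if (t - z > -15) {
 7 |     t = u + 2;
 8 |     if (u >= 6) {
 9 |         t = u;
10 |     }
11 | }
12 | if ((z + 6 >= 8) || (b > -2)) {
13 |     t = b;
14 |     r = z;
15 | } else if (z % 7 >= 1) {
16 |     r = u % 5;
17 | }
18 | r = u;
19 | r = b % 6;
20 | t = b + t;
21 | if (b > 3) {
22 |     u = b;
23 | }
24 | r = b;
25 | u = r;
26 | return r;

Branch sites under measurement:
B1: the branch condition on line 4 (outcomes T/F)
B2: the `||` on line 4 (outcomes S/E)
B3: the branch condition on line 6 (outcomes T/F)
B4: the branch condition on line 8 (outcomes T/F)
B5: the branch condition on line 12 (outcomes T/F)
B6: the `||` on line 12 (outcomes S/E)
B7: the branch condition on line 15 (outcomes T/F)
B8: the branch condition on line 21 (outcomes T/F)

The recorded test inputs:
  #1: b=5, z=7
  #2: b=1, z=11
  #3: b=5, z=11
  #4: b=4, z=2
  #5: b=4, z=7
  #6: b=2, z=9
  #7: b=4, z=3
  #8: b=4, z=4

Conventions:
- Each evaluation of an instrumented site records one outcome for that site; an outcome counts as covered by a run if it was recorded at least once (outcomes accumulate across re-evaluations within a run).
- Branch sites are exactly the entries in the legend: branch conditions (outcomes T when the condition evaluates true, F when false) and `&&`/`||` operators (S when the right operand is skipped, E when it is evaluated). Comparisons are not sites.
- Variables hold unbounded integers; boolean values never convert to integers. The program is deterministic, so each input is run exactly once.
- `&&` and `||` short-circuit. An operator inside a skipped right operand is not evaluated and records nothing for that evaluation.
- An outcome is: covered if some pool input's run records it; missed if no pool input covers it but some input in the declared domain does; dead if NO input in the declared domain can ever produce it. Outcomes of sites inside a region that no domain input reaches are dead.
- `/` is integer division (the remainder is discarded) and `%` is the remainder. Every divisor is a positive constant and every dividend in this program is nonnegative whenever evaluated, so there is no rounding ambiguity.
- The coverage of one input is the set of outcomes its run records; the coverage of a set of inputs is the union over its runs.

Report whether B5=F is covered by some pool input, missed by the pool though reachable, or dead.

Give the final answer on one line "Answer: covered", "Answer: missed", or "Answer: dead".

no pool input records B5=F
checking all 78 inputs in the declared domain: B5=F is never recorded -> dead

Answer: dead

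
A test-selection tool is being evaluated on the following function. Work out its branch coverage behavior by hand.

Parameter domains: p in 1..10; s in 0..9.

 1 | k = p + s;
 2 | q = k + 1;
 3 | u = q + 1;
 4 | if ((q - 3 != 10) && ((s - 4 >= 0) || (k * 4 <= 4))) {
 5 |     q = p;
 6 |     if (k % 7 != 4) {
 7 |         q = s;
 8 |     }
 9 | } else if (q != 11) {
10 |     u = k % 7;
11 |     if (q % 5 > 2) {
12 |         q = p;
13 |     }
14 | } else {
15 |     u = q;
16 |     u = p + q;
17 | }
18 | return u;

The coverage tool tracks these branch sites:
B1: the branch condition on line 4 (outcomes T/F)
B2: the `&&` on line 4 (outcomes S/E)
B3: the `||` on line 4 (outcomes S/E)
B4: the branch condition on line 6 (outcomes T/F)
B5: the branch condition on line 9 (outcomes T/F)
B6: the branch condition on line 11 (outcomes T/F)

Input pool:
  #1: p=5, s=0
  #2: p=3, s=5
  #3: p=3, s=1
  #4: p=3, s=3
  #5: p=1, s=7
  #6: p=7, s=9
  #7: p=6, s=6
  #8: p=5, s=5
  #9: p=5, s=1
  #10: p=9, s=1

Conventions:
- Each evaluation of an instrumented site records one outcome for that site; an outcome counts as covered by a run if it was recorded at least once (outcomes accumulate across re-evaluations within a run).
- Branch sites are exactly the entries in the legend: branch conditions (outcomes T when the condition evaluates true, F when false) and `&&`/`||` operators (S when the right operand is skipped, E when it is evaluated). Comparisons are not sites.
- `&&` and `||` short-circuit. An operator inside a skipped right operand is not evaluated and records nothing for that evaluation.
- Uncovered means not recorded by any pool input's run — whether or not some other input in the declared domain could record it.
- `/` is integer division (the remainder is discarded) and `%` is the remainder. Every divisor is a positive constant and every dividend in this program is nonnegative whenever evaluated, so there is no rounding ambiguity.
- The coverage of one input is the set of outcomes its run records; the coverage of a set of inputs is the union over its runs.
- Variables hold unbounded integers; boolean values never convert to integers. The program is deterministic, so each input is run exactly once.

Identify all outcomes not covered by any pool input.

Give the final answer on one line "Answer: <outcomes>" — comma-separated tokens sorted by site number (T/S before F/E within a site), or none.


test 1 (p=5, s=0) fires B2->E, B3->E, B1->F, B5->T, B6->F; hits B1=F, B2=E, B3=E, B5=T, B6=F
test 2 (p=3, s=5) fires B2->E, B3->S, B1->T, B4->T; hits B1=T, B2=E, B3=S, B4=T
test 3 (p=3, s=1) fires B2->E, B3->E, B1->F, B5->T, B6->F; hits B1=F, B2=E, B3=E, B5=T, B6=F
test 4 (p=3, s=3) fires B2->E, B3->E, B1->F, B5->T, B6->F; hits B1=F, B2=E, B3=E, B5=T, B6=F
test 5 (p=1, s=7) fires B2->E, B3->S, B1->T, B4->T; hits B1=T, B2=E, B3=S, B4=T
test 6 (p=7, s=9) fires B2->E, B3->S, B1->T, B4->T; hits B1=T, B2=E, B3=S, B4=T
test 7 (p=6, s=6) fires B2->S, B1->F, B5->T, B6->T; hits B1=F, B2=S, B5=T, B6=T
test 8 (p=5, s=5) fires B2->E, B3->S, B1->T, B4->T; hits B1=T, B2=E, B3=S, B4=T
test 9 (p=5, s=1) fires B2->E, B3->E, B1->F, B5->T, B6->F; hits B1=F, B2=E, B3=E, B5=T, B6=F
test 10 (p=9, s=1) fires B2->E, B3->E, B1->F, B5->F; hits B1=F, B2=E, B3=E, B5=F
union over the pool: B1=T, B1=F, B2=S, B2=E, B3=S, B3=E, B4=T, B5=T, B5=F, B6=T, B6=F
uncovered (1 of 12): B4=F
Answer: B4=F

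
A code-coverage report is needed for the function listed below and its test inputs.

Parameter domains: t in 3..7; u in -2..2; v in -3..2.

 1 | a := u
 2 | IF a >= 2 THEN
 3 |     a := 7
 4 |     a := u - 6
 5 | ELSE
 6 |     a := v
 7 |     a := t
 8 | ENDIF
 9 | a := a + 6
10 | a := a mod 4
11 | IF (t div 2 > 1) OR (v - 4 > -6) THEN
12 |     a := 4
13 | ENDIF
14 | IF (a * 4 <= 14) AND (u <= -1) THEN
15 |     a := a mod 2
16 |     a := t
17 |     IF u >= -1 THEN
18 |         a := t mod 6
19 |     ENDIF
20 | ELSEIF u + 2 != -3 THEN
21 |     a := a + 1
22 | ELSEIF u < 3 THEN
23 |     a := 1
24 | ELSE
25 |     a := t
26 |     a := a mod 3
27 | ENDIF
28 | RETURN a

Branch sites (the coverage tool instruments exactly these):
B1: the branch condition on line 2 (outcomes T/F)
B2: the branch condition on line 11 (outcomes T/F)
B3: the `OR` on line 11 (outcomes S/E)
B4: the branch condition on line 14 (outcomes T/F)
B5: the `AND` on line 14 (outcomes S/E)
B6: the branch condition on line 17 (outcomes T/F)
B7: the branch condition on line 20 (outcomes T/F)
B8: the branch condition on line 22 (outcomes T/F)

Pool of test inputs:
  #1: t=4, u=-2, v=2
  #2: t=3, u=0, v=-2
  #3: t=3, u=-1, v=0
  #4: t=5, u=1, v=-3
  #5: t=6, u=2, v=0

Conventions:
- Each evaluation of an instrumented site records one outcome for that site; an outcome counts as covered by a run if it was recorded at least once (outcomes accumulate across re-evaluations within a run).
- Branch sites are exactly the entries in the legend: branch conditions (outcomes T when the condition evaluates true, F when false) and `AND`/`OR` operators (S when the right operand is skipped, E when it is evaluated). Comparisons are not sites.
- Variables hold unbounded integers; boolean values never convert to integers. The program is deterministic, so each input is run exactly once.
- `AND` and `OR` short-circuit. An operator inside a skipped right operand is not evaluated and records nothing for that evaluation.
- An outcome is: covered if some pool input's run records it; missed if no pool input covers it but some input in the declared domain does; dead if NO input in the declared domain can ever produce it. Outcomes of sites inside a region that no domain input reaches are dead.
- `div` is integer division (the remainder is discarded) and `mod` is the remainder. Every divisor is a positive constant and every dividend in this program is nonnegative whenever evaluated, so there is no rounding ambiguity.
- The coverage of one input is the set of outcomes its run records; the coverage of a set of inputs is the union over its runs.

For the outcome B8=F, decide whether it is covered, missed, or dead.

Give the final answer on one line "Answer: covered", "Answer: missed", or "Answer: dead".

no pool input records B8=F
checking all 150 inputs in the declared domain: B8=F is never recorded -> dead

Answer: dead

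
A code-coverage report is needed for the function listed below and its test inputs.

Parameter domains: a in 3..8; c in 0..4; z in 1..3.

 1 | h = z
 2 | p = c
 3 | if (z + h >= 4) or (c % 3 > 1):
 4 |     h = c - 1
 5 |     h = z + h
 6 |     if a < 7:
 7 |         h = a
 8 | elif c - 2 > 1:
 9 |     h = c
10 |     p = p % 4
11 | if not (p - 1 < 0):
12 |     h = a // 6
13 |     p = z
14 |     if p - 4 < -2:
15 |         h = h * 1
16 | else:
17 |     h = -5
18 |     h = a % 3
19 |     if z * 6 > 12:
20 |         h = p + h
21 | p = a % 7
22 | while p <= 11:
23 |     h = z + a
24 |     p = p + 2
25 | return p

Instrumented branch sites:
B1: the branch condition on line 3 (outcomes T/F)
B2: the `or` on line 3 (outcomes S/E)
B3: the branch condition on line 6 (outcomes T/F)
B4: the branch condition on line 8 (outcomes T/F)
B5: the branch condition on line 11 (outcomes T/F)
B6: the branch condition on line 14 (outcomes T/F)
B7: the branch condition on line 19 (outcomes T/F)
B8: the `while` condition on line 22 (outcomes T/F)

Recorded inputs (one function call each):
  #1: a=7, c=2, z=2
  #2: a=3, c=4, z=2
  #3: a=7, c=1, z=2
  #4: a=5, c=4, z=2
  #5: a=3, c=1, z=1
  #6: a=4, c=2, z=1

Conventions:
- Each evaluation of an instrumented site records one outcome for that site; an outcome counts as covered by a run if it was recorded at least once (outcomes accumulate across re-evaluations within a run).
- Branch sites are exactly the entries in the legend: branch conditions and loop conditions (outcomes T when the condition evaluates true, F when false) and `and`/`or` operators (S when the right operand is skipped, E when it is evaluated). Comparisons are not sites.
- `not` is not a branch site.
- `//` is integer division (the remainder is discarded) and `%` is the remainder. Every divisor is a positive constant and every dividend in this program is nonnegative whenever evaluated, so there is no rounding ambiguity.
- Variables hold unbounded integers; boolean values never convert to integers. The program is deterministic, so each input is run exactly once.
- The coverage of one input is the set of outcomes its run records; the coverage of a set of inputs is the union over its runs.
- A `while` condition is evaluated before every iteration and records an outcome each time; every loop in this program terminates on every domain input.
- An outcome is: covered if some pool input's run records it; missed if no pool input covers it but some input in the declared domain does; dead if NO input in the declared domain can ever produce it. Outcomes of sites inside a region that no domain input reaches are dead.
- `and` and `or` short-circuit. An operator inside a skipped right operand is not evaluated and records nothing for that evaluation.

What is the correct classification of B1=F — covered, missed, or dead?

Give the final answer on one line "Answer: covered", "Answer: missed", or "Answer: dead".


B1=F is recorded by pool input(s) 5 -> covered
Answer: covered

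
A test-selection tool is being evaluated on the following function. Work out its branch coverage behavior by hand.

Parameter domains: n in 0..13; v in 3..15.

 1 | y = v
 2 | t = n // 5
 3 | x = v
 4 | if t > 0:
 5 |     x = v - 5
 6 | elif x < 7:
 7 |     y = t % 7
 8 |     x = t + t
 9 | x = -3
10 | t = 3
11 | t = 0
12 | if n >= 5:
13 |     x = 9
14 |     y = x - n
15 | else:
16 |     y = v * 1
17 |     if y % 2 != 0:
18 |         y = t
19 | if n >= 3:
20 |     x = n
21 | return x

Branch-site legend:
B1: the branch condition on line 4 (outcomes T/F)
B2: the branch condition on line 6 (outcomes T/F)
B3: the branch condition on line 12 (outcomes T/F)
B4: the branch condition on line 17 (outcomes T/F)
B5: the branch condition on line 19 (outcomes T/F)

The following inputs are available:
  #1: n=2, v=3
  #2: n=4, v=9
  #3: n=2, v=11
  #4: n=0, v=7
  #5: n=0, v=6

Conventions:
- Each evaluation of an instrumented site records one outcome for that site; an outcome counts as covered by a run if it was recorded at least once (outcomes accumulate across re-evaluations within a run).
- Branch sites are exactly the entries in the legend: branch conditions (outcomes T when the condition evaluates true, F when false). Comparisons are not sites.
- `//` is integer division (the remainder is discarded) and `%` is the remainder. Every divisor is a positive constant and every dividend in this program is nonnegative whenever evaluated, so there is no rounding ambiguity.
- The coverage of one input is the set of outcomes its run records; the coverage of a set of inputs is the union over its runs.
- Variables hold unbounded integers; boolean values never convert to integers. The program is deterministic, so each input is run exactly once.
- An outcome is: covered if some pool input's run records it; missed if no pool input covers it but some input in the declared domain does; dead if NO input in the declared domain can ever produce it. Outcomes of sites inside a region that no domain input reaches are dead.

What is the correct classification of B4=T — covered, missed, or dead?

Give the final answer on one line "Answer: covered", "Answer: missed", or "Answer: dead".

B4=T is recorded by pool input(s) 1, 2, 3, 4 -> covered

Answer: covered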